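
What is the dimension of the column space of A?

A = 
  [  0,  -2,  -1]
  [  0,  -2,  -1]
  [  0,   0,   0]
dim(Col(A)) = 1

Row reduce:
R2 → R2 - (1)·R1
REF = 
  [  0,  -2,  -1]
  [  0,   0,   0]
  [  0,   0,   0]
Pivot columns: 2 → 1 pivot.
dim(Col(A)) = number of pivot columns = 1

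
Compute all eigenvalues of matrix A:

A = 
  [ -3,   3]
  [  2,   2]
λ = 3, -4

tr(A) = -1, det(A) = -12
Characteristic polynomial: λ² - tr(A)λ + det(A) = λ² + λ - 12
λ² + λ - 12 = (λ + 4)(λ - 3)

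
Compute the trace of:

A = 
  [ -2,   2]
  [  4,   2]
0

tr(A) = -2 + 2 = 0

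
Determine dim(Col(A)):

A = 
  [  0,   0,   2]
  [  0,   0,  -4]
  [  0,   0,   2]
dim(Col(A)) = 1

Row reduce:
R2 → R2 + (2)·R1
R3 → R3 - (1)·R1
REF = 
  [  0,   0,   2]
  [  0,   0,   0]
  [  0,   0,   0]
Pivot columns: 3 → 1 pivot.
dim(Col(A)) = number of pivot columns = 1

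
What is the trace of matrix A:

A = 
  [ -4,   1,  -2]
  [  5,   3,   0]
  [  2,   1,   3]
2

tr(A) = -4 + 3 + 3 = 2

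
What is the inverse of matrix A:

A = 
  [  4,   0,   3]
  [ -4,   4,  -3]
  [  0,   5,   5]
det(A) = (4)·((4)(5) - (-3)(5)) - (0)·((-4)(5) - (-3)(0)) + (3)·((-4)(5) - (4)(0))
  = (4)(35) - (0)(-20) + (3)(-20)
  = 80
det(A) = 80 ≠ 0, so A is invertible.

Cofactors Cᵢⱼ = (-1)ⁱ⁺ʲ·Mᵢⱼ:
C = 
  [ 35,  20, -20]
  [ 15,  20, -20]
  [-12,   0,  16]

adj(A) = Cᵀ:
adj(A) = 
  [ 35,  15, -12]
  [ 20,  20,   0]
  [-20, -20,  16]

A⁻¹ = (1/80) · adj(A):
A⁻¹ = 
  [ 7/16,  3/16, -3/20]
  [  1/4,   1/4,     0]
  [ -1/4,  -1/4,   1/5]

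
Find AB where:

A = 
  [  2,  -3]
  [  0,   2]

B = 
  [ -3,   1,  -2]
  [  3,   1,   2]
AB = 
  [-15,  -1, -10]
  [  6,   2,   4]

A is 2×2 and B is 2×3, so AB is 2×3. Each entry is (row of A)·(column of B):
AB[1,1] = (2)(-3) + (-3)(3) = -15
AB[1,2] = (2)(1) + (-3)(1) = -1
AB[1,3] = (2)(-2) + (-3)(2) = -10
AB[2,1] = (0)(-3) + (2)(3) = 6
AB[2,2] = (0)(1) + (2)(1) = 2
AB[2,3] = (0)(-2) + (2)(2) = 4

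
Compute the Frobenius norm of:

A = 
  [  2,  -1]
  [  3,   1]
||A||_F = 3.873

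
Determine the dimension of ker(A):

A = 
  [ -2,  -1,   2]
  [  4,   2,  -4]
nullity(A) = 2

Row reduce:
R2 → R2 + (2)·R1
REF = 
  [ -2,  -1,   2]
  [  0,   0,   0]
Pivot columns: 1 → 1 pivot.
rank(A) = 1, so nullity(A) = 3 - 1 = 2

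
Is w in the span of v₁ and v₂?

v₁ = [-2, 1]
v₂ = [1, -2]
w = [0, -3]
Yes

Form the augmented matrix and row-reduce:
[v₁|v₂|w] = 
  [ -2,   1,   0]
  [  1,  -2,  -3]
R2 → R2 + (1/2)·R1
REF = 
  [  -2,    1,    0]
  [   0, -3/2,   -3]

No row of the form [0 0 | nonzero], so the system is consistent. Back-substitution gives c₁ = 1, c₂ = 2: w = (1)·v₁ + (2)·v₂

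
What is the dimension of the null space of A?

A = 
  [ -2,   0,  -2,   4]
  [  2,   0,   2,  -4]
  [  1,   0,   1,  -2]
nullity(A) = 3

Row reduce:
R2 → R2 + (1)·R1
R3 → R3 + (1/2)·R1
REF = 
  [ -2,   0,  -2,   4]
  [  0,   0,   0,   0]
  [  0,   0,   0,   0]
Pivot columns: 1 → 1 pivot.
rank(A) = 1, so nullity(A) = 4 - 1 = 3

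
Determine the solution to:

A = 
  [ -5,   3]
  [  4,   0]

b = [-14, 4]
x = [1, -3]

Row reduce the augmented matrix [A|b]:
R2 → R2 + (4/5)·R1
REF = 
  [   -5,     3,   -14]
  [    0,  12/5, -36/5]

Back-substitution:
x₂ = (-36/5) / (12/5) = -3
x₁ = (-14 - (3)(-3)) / (-5) = 1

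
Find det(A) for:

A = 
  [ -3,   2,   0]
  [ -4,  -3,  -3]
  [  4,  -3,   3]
54

Cofactor expansion along row 1:
det(A) = (-3)·((-3)(3) - (-3)(-3)) - (2)·((-4)(3) - (-3)(4)) + (0)·((-4)(-3) - (-3)(4))
  = (-3)(-18) - (2)(0) + (0)(24)
  = 54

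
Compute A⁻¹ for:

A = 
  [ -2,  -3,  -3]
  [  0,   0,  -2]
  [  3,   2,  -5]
det(A) = (-2)·((0)(-5) - (-2)(2)) - (-3)·((0)(-5) - (-2)(3)) + (-3)·((0)(2) - (0)(3))
  = (-2)(4) - (-3)(6) + (-3)(0)
  = 10
det(A) = 10 ≠ 0, so A is invertible.

Cofactors Cᵢⱼ = (-1)ⁱ⁺ʲ·Mᵢⱼ:
C = 
  [  4,  -6,   0]
  [-21,  19,  -5]
  [  6,  -4,   0]

adj(A) = Cᵀ:
adj(A) = 
  [  4, -21,   6]
  [ -6,  19,  -4]
  [  0,  -5,   0]

A⁻¹ = (1/10) · adj(A):
A⁻¹ = 
  [   2/5, -21/10,    3/5]
  [  -3/5,  19/10,   -2/5]
  [     0,   -1/2,      0]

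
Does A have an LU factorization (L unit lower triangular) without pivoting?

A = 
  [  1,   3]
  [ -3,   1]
Yes.
A[1,1] = 1 ≠ 0, so Gaussian elimination proceeds without a row swap: multiplier ℓ₂₁ = (-3)/(1) = -3, and U[2,2] = 1 - (-3)(3) = 10.
L = 
  [  1,   0]
  [ -3,   1]
U = 
  [  1,   3]
  [  0,  10]
Check row 2 of LU: [(-3)(1), (-3)(3) + 10] = [-3, 1] = row 2 of A ✓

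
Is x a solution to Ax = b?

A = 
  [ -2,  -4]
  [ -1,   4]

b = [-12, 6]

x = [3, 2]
No

Ax = [-14, 5] ≠ b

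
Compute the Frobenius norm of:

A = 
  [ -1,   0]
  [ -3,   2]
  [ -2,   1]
||A||_F = 4.359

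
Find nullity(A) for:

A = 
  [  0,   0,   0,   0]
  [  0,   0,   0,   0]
nullity(A) = 4

Row reduce:
(no row operations needed)
REF = 
  [  0,   0,   0,   0]
  [  0,   0,   0,   0]
Pivot columns: none → 0 pivots.
rank(A) = 0, so nullity(A) = 4 - 0 = 4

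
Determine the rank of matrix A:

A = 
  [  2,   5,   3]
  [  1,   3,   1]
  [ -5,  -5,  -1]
rank(A) = 3

Row reduce:
R2 → R2 - (1/2)·R1
R3 → R3 + (5/2)·R1
R3 → R3 - (15)·R2
REF = 
  [   2,    5,    3]
  [   0,  1/2, -1/2]
  [   0,    0,   14]
Pivot columns: 1, 2, 3 → 3 pivots.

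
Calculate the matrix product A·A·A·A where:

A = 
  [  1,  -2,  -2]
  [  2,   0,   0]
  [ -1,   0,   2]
A² = A·A:
A²[1,1] = (1)(1) + (-2)(2) + (-2)(-1) = -1
A²[1,2] = (1)(-2) + (-2)(0) + (-2)(0) = -2
A²[1,3] = (1)(-2) + (-2)(0) + (-2)(2) = -6
A²[2,1] = (2)(1) + (0)(2) + (0)(-1) = 2
A²[2,2] = (2)(-2) + (0)(0) + (0)(0) = -4
A²[2,3] = (2)(-2) + (0)(0) + (0)(2) = -4
A²[3,1] = (-1)(1) + (0)(2) + (2)(-1) = -3
A²[3,2] = (-1)(-2) + (0)(0) + (2)(0) = 2
A²[3,3] = (-1)(-2) + (0)(0) + (2)(2) = 6
A² = 
  [ -1,  -2,  -6]
  [  2,  -4,  -4]
  [ -3,   2,   6]

A^3 = A^2·A:
A^3[1,1] = (-1)(1) + (-2)(2) + (-6)(-1) = 1
A^3[1,2] = (-1)(-2) + (-2)(0) + (-6)(0) = 2
A^3[1,3] = (-1)(-2) + (-2)(0) + (-6)(2) = -10
A^3[2,1] = (2)(1) + (-4)(2) + (-4)(-1) = -2
A^3[2,2] = (2)(-2) + (-4)(0) + (-4)(0) = -4
A^3[2,3] = (2)(-2) + (-4)(0) + (-4)(2) = -12
A^3[3,1] = (-3)(1) + (2)(2) + (6)(-1) = -5
A^3[3,2] = (-3)(-2) + (2)(0) + (6)(0) = 6
A^3[3,3] = (-3)(-2) + (2)(0) + (6)(2) = 18
A^3 = 
  [  1,   2, -10]
  [ -2,  -4, -12]
  [ -5,   6,  18]

A^4 = A^3·A:
A^4[1,1] = (1)(1) + (2)(2) + (-10)(-1) = 15
A^4[1,2] = (1)(-2) + (2)(0) + (-10)(0) = -2
A^4[1,3] = (1)(-2) + (2)(0) + (-10)(2) = -22
A^4[2,1] = (-2)(1) + (-4)(2) + (-12)(-1) = 2
A^4[2,2] = (-2)(-2) + (-4)(0) + (-12)(0) = 4
A^4[2,3] = (-2)(-2) + (-4)(0) + (-12)(2) = -20
A^4[3,1] = (-5)(1) + (6)(2) + (18)(-1) = -11
A^4[3,2] = (-5)(-2) + (6)(0) + (18)(0) = 10
A^4[3,3] = (-5)(-2) + (6)(0) + (18)(2) = 46
A^4 = 
  [ 15,  -2, -22]
  [  2,   4, -20]
  [-11,  10,  46]

Therefore
A^4 = 
  [ 15,  -2, -22]
  [  2,   4, -20]
  [-11,  10,  46]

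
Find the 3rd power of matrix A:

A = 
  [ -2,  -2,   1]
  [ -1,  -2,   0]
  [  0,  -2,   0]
A^3 = 
  [-18, -20,   6]
  [-14, -18,   4]
  [ -8, -12,   2]

A² = A·A:
A²[1,1] = (-2)(-2) + (-2)(-1) + (1)(0) = 6
A²[1,2] = (-2)(-2) + (-2)(-2) + (1)(-2) = 6
A²[1,3] = (-2)(1) + (-2)(0) + (1)(0) = -2
A²[2,1] = (-1)(-2) + (-2)(-1) + (0)(0) = 4
A²[2,2] = (-1)(-2) + (-2)(-2) + (0)(-2) = 6
A²[2,3] = (-1)(1) + (-2)(0) + (0)(0) = -1
A²[3,1] = (0)(-2) + (-2)(-1) + (0)(0) = 2
A²[3,2] = (0)(-2) + (-2)(-2) + (0)(-2) = 4
A²[3,3] = (0)(1) + (-2)(0) + (0)(0) = 0
A² = 
  [  6,   6,  -2]
  [  4,   6,  -1]
  [  2,   4,   0]

A^3 = A^2·A:
A^3[1,1] = (6)(-2) + (6)(-1) + (-2)(0) = -18
A^3[1,2] = (6)(-2) + (6)(-2) + (-2)(-2) = -20
A^3[1,3] = (6)(1) + (6)(0) + (-2)(0) = 6
A^3[2,1] = (4)(-2) + (6)(-1) + (-1)(0) = -14
A^3[2,2] = (4)(-2) + (6)(-2) + (-1)(-2) = -18
A^3[2,3] = (4)(1) + (6)(0) + (-1)(0) = 4
A^3[3,1] = (2)(-2) + (4)(-1) + (0)(0) = -8
A^3[3,2] = (2)(-2) + (4)(-2) + (0)(-2) = -12
A^3[3,3] = (2)(1) + (4)(0) + (0)(0) = 2
A^3 = 
  [-18, -20,   6]
  [-14, -18,   4]
  [ -8, -12,   2]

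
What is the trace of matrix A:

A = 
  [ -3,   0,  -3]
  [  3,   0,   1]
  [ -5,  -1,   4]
1

tr(A) = -3 + 0 + 4 = 1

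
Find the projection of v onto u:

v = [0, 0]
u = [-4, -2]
proj_u(v) = [0, 0]

v·u = (0)(-4) + (0)(-2) = 0
u·u = (-4)² + (-2)² = 20
proj_u(v) = (v·u / u·u) × u = (0/20) × u = (0) × u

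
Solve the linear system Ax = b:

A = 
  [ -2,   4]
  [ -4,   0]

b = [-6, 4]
x = [-1, -2]

Row reduce the augmented matrix [A|b]:
R2 → R2 - (2)·R1
REF = 
  [ -2,   4,  -6]
  [  0,  -8,  16]

Back-substitution:
x₂ = 16 / (-8) = -2
x₁ = (-6 - (4)(-2)) / (-2) = -1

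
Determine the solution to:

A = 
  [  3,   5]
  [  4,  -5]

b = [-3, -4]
x = [-1, 0]

Row reduce the augmented matrix [A|b]:
R2 → R2 - (4/3)·R1
REF = 
  [    3,     5,    -3]
  [    0, -35/3,     0]

Back-substitution:
x₂ = 0 / (-35/3) = 0
x₁ = (-3 - (5)(0)) / 3 = -1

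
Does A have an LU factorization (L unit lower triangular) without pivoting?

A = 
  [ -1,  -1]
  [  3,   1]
Yes.
A[1,1] = -1 ≠ 0, so Gaussian elimination proceeds without a row swap: multiplier ℓ₂₁ = (3)/(-1) = -3, and U[2,2] = 1 - (-3)(-1) = -2.
L = 
  [  1,   0]
  [ -3,   1]
U = 
  [ -1,  -1]
  [  0,  -2]
Check row 2 of LU: [(-3)(-1), (-3)(-1) + (-2)] = [3, 1] = row 2 of A ✓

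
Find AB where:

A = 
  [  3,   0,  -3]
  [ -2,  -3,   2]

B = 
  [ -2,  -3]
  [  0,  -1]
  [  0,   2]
AB = 
  [ -6, -15]
  [  4,  13]

A is 2×3 and B is 3×2, so AB is 2×2. Each entry is (row of A)·(column of B):
AB[1,1] = (3)(-2) + (0)(0) + (-3)(0) = -6
AB[1,2] = (3)(-3) + (0)(-1) + (-3)(2) = -15
AB[2,1] = (-2)(-2) + (-3)(0) + (2)(0) = 4
AB[2,2] = (-2)(-3) + (-3)(-1) + (2)(2) = 13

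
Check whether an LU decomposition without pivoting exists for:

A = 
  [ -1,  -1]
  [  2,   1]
Yes.
A[1,1] = -1 ≠ 0, so Gaussian elimination proceeds without a row swap: multiplier ℓ₂₁ = (2)/(-1) = -2, and U[2,2] = 1 - (-2)(-1) = -1.
L = 
  [  1,   0]
  [ -2,   1]
U = 
  [ -1,  -1]
  [  0,  -1]
Check row 2 of LU: [(-2)(-1), (-2)(-1) + (-1)] = [2, 1] = row 2 of A ✓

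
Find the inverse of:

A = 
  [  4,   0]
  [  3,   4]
det(A) = (4)(4) - (0)(3) = 16
For a 2×2 matrix, A⁻¹ = (1/det(A)) · [[d, -b], [-c, a]]
    = (1/16) · [[4, 0], [-3, 4]]

A⁻¹ = 
  [  1/4,     0]
  [-3/16,   1/4]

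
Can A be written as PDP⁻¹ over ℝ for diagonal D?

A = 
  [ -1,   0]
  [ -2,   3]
Yes

tr(A) = 2, det(A) = -3
Characteristic polynomial: λ² - tr(A)λ + det(A) = λ² - 2λ - 3
λ² - 2λ - 3 = (λ + 1)(λ - 3)
Eigenvalues: 3, -1
λ=-1: alg. mult. = 1, geom. mult. = 2 - rank(A - (-1)I) = 2 - 1 = 1
λ=3: alg. mult. = 1, geom. mult. = 2 - rank(A - (3)I) = 2 - 1 = 1
Sum of geometric multiplicities equals n, so A has n independent eigenvectors.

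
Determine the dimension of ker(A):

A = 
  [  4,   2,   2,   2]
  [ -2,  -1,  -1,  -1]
nullity(A) = 3

Row reduce:
R2 → R2 + (1/2)·R1
REF = 
  [  4,   2,   2,   2]
  [  0,   0,   0,   0]
Pivot columns: 1 → 1 pivot.
rank(A) = 1, so nullity(A) = 4 - 1 = 3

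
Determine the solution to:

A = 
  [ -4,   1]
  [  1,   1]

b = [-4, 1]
x = [1, 0]

Row reduce the augmented matrix [A|b]:
R2 → R2 + (1/4)·R1
REF = 
  [ -4,   1,  -4]
  [  0, 5/4,   0]

Back-substitution:
x₂ = 0 / (5/4) = 0
x₁ = (-4 - (1)(0)) / (-4) = 1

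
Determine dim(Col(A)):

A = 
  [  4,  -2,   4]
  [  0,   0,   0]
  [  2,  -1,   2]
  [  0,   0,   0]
Row reduce:
R3 → R3 - (1/2)·R1
REF = 
  [  4,  -2,   4]
  [  0,   0,   0]
  [  0,   0,   0]
  [  0,   0,   0]
Pivot columns: 1 → 1 pivot.
dim(Col(A)) = number of pivot columns = 1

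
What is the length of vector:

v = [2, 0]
2

||v||₂ = √((2)² + (0)²) = √4 = 2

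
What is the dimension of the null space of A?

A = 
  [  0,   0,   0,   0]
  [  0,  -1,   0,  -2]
nullity(A) = 3

Row reduce:
Swap R1 ↔ R2
REF = 
  [  0,  -1,   0,  -2]
  [  0,   0,   0,   0]
Pivot columns: 2 → 1 pivot.
rank(A) = 1, so nullity(A) = 4 - 1 = 3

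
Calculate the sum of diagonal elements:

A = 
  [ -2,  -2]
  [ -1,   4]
2

tr(A) = -2 + 4 = 2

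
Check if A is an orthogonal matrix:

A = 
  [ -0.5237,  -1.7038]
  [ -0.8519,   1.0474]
No

AᵀA = 
  [  1,   0]
  [  0,   4]
≠ I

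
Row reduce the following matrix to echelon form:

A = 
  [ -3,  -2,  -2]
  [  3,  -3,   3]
Row operations:
R2 → R2 + (1)·R1

Resulting echelon form:
REF = 
  [ -3,  -2,  -2]
  [  0,  -5,   1]

Rank = 2 (number of non-zero pivot rows).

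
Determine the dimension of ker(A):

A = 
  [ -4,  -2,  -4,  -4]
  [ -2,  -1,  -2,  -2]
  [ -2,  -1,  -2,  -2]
nullity(A) = 3

Row reduce:
R2 → R2 - (1/2)·R1
R3 → R3 - (1/2)·R1
REF = 
  [ -4,  -2,  -4,  -4]
  [  0,   0,   0,   0]
  [  0,   0,   0,   0]
Pivot columns: 1 → 1 pivot.
rank(A) = 1, so nullity(A) = 4 - 1 = 3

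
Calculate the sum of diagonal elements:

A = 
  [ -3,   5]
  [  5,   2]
-1

tr(A) = -3 + 2 = -1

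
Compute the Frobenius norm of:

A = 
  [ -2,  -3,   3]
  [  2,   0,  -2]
||A||_F = 5.477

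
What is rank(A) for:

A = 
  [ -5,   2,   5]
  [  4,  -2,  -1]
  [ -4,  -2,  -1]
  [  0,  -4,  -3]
Row reduce:
R2 → R2 + (4/5)·R1
R3 → R3 - (4/5)·R1
R3 → R3 - (9)·R2
R4 → R4 - (10)·R2
R4 → R4 - (33/32)·R3
REF = 
  [  -5,    2,    5]
  [   0, -2/5,    3]
  [   0,    0,  -32]
  [   0,    0,    0]
Pivot columns: 1, 2, 3 → 3 pivots.

rank(A) = 3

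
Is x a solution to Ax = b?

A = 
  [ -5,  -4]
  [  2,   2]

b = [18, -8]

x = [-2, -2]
Yes

Ax = [18, -8] = b ✓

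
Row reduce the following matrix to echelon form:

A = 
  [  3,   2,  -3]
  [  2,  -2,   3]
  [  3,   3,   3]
Row operations:
R2 → R2 - (2/3)·R1
R3 → R3 - (1)·R1
R3 → R3 + (3/10)·R2

Resulting echelon form:
REF = 
  [    3,     2,    -3]
  [    0, -10/3,     5]
  [    0,     0,  15/2]

Rank = 3 (number of non-zero pivot rows).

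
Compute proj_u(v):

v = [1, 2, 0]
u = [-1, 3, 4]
v·u = (1)(-1) + (2)(3) + (0)(4) = 5
u·u = (-1)² + (3)² + (4)² = 26
proj_u(v) = (v·u / u·u) × u = (5/26) × u

proj_u(v) = [-5/26, 15/26, 10/13]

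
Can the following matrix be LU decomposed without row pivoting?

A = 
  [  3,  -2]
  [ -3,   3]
Yes.
A[1,1] = 3 ≠ 0, so Gaussian elimination proceeds without a row swap: multiplier ℓ₂₁ = (-3)/(3) = -1, and U[2,2] = 3 - (-1)(-2) = 1.
L = 
  [  1,   0]
  [ -1,   1]
U = 
  [  3,  -2]
  [  0,   1]
Check row 2 of LU: [(-1)(3), (-1)(-2) + 1] = [-3, 3] = row 2 of A ✓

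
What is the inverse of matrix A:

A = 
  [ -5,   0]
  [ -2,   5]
det(A) = (-5)(5) - (0)(-2) = -25
For a 2×2 matrix, A⁻¹ = (1/det(A)) · [[d, -b], [-c, a]]
    = (-1/25) · [[5, 0], [2, -5]]

A⁻¹ = 
  [ -1/5,     0]
  [-2/25,   1/5]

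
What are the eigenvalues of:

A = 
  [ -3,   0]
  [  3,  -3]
λ = -3, -3

tr(A) = -6, det(A) = 9
Characteristic polynomial: λ² - tr(A)λ + det(A) = λ² + 6λ + 9
λ² + 6λ + 9 = (λ + 3)²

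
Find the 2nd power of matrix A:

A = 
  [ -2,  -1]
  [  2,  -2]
A² = A·A:
A²[1,1] = (-2)(-2) + (-1)(2) = 2
A²[1,2] = (-2)(-1) + (-1)(-2) = 4
A²[2,1] = (2)(-2) + (-2)(2) = -8
A²[2,2] = (2)(-1) + (-2)(-2) = 2
A² = 
  [  2,   4]
  [ -8,   2]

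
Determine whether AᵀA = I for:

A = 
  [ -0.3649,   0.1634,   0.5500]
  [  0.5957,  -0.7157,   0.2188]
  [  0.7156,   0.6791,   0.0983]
No

AᵀA = 
  [  1.0001,   0,   0]
  [  0,   1.0001,   0]
  [  0,   0,   0.3600]
≠ I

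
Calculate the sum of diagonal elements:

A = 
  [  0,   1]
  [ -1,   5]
5

tr(A) = 0 + 5 = 5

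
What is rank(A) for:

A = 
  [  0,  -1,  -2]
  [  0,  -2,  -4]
rank(A) = 1

Row reduce:
R2 → R2 - (2)·R1
REF = 
  [  0,  -1,  -2]
  [  0,   0,   0]
Pivot columns: 2 → 1 pivot.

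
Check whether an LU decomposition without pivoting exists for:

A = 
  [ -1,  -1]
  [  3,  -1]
Yes.
A[1,1] = -1 ≠ 0, so Gaussian elimination proceeds without a row swap: multiplier ℓ₂₁ = (3)/(-1) = -3, and U[2,2] = -1 - (-3)(-1) = -4.
L = 
  [  1,   0]
  [ -3,   1]
U = 
  [ -1,  -1]
  [  0,  -4]
Check row 2 of LU: [(-3)(-1), (-3)(-1) + (-4)] = [3, -1] = row 2 of A ✓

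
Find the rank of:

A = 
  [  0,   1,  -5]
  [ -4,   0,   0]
rank(A) = 2

Row reduce:
Swap R1 ↔ R2
REF = 
  [ -4,   0,   0]
  [  0,   1,  -5]
Pivot columns: 1, 2 → 2 pivots.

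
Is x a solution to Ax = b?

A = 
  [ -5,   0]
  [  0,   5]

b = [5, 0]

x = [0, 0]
No

Ax = [0, 0] ≠ b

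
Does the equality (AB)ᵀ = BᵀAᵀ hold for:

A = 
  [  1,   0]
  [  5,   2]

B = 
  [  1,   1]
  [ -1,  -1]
Yes

(AB)ᵀ = 
  [  1,   3]
  [  1,   3]

BᵀAᵀ = 
  [  1,   3]
  [  1,   3]

Both sides are equal — this is the standard identity (AB)ᵀ = BᵀAᵀ, which holds for all A, B.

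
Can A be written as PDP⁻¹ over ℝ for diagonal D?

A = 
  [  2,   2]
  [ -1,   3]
No

tr(A) = 5, det(A) = 8
Characteristic polynomial: λ² - tr(A)λ + det(A) = λ² - 5λ + 8
λ² - 5λ + 8 = 0  ⇒  λ = (5 ± √((-5)² - 4·(8)))/2 = (5 ± √(-7))/2
  = (5 + i√7)/2,  (5 - i√7)/2
Eigenvalues: (5 + i√7)/2, (5 - i√7)/2  (≈ 2.5 + 1.323i, 2.5 - 1.323i)
Has complex eigenvalues (not diagonalizable over ℝ).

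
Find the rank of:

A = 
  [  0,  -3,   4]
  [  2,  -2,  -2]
rank(A) = 2

Row reduce:
Swap R1 ↔ R2
REF = 
  [  2,  -2,  -2]
  [  0,  -3,   4]
Pivot columns: 1, 2 → 2 pivots.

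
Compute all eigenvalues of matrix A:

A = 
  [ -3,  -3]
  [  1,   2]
tr(A) = -1, det(A) = -3
Characteristic polynomial: λ² - tr(A)λ + det(A) = λ² + λ - 3
λ² + λ - 3 = 0  ⇒  λ = (-1 ± √((1)² - 4·(-3)))/2 = (-1 ± √(13))/2
  = (-1 + √13)/2,  (-1 - √13)/2

λ = (-1 + √13)/2, (-1 - √13)/2  (≈ 1.303, -2.303)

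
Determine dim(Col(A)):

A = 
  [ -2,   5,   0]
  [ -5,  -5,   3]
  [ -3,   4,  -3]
dim(Col(A)) = 3

Row reduce:
R2 → R2 - (5/2)·R1
R3 → R3 - (3/2)·R1
R3 → R3 - (1/5)·R2
REF = 
  [   -2,     5,     0]
  [    0, -35/2,     3]
  [    0,     0, -18/5]
Pivot columns: 1, 2, 3 → 3 pivots.
dim(Col(A)) = number of pivot columns = 3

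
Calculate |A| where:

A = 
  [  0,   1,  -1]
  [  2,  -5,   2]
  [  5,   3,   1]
-23

Cofactor expansion along row 1:
det(A) = (0)·((-5)(1) - (2)(3)) - (1)·((2)(1) - (2)(5)) + (-1)·((2)(3) - (-5)(5))
  = (0)(-11) - (1)(-8) + (-1)(31)
  = -23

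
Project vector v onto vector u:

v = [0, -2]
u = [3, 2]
v·u = (0)(3) + (-2)(2) = -4
u·u = (3)² + (2)² = 13
proj_u(v) = (v·u / u·u) × u = (-4/13) × u

proj_u(v) = [-12/13, -8/13]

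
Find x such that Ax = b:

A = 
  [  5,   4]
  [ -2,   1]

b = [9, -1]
x = [1, 1]

Row reduce the augmented matrix [A|b]:
R2 → R2 + (2/5)·R1
REF = 
  [   5,    4,    9]
  [   0, 13/5, 13/5]

Back-substitution:
x₂ = (13/5) / (13/5) = 1
x₁ = (9 - (4)(1)) / 5 = 1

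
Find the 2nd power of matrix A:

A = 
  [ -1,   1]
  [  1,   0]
A² = A·A:
A²[1,1] = (-1)(-1) + (1)(1) = 2
A²[1,2] = (-1)(1) + (1)(0) = -1
A²[2,1] = (1)(-1) + (0)(1) = -1
A²[2,2] = (1)(1) + (0)(0) = 1
A² = 
  [  2,  -1]
  [ -1,   1]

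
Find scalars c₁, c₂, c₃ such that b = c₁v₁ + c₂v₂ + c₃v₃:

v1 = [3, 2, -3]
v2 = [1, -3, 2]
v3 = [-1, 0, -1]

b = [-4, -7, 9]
c1 = -2, c2 = 1, c3 = -1

b = -2·v1 + 1·v2 + -1·v3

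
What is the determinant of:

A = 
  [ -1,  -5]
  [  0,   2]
For a 2×2 matrix, det = ad - bc = (-1)(2) - (-5)(0) = -2

det(A) = -2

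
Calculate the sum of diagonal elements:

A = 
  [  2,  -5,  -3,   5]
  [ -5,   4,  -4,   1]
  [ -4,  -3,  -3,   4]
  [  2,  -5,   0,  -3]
0

tr(A) = 2 + 4 + -3 + -3 = 0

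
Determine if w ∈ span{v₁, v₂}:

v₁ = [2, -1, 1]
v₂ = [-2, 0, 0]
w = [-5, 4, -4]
Yes

Form the augmented matrix and row-reduce:
[v₁|v₂|w] = 
  [  2,  -2,  -5]
  [ -1,   0,   4]
  [  1,   0,  -4]
R2 → R2 + (1/2)·R1
R3 → R3 - (1/2)·R1
R3 → R3 + (1)·R2
REF = 
  [  2,  -2,  -5]
  [  0,  -1, 3/2]
  [  0,   0,   0]

No row of the form [0 0 | nonzero], so the system is consistent. Back-substitution gives c₁ = -4, c₂ = -3/2: w = (-4)·v₁ + (-3/2)·v₂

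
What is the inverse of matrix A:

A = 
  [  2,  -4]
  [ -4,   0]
det(A) = (2)(0) - (-4)(-4) = -16
For a 2×2 matrix, A⁻¹ = (1/det(A)) · [[d, -b], [-c, a]]
    = (-1/16) · [[0, 4], [4, 2]]

A⁻¹ = 
  [   0, -1/4]
  [-1/4, -1/8]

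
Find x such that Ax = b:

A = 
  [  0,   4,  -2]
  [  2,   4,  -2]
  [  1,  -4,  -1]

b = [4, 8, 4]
x = [2, 0, -2]

Row reduce the augmented matrix [A|b]:
Swap R1 ↔ R2
R3 → R3 - (1/2)·R1
R3 → R3 + (3/2)·R2
REF = 
  [  2,   4,  -2,   8]
  [  0,   4,  -2,   4]
  [  0,   0,  -3,   6]

Back-substitution:
x₃ = 6 / (-3) = -2
x₂ = (4 - (-2)(-2)) / 4 = 0
x₁ = (8 - (4)(0) - (-2)(-2)) / 2 = 2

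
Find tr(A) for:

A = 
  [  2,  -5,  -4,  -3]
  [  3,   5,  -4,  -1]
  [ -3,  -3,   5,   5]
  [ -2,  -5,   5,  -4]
8

tr(A) = 2 + 5 + 5 + -4 = 8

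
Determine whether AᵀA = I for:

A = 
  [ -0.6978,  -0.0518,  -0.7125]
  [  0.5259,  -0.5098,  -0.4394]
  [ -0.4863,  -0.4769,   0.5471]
No

AᵀA = 
  [  1,   0,   0]
  [  0,   0.4900,   0]
  [  0,   0,   1]
≠ I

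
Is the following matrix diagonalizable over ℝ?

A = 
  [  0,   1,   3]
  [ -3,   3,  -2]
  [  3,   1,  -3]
No

Characteristic polynomial: det(λI - A) = λ³ - 13λ + 51
By the rational root theorem any rational root is an integer dividing 51; none of those is a root, so p(λ) has no rational roots and hence (being an irreducible cubic) no repeated roots.
Discriminant of the cubic: Δ = -61439
Δ < 0 ⇒ one real eigenvalue and a complex-conjugate pair: λ ≈ -4.849, 2.425 + 2.153i, 2.425 - 2.153i
Has complex eigenvalues (not diagonalizable over ℝ).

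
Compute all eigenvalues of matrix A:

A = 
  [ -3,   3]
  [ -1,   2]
λ = (-1 + √13)/2, (-1 - √13)/2  (≈ 1.303, -2.303)

tr(A) = -1, det(A) = -3
Characteristic polynomial: λ² - tr(A)λ + det(A) = λ² + λ - 3
λ² + λ - 3 = 0  ⇒  λ = (-1 ± √((1)² - 4·(-3)))/2 = (-1 ± √(13))/2
  = (-1 + √13)/2,  (-1 - √13)/2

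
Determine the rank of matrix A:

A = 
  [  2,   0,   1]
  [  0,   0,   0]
Row reduce:
(no row operations needed)
REF = 
  [  2,   0,   1]
  [  0,   0,   0]
Pivot columns: 1 → 1 pivot.

rank(A) = 1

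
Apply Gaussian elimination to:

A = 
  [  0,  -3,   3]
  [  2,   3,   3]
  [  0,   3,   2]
Row operations:
Swap R1 ↔ R2
R3 → R3 + (1)·R2

Resulting echelon form:
REF = 
  [  2,   3,   3]
  [  0,  -3,   3]
  [  0,   0,   5]

Rank = 3 (number of non-zero pivot rows).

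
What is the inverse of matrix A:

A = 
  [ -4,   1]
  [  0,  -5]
det(A) = (-4)(-5) - (1)(0) = 20
For a 2×2 matrix, A⁻¹ = (1/det(A)) · [[d, -b], [-c, a]]
    = (1/20) · [[-5, -1], [0, -4]]

A⁻¹ = 
  [ -1/4, -1/20]
  [    0,  -1/5]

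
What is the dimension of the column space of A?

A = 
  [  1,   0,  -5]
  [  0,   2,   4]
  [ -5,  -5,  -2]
Row reduce:
R3 → R3 + (5)·R1
R3 → R3 + (5/2)·R2
REF = 
  [  1,   0,  -5]
  [  0,   2,   4]
  [  0,   0, -17]
Pivot columns: 1, 2, 3 → 3 pivots.
dim(Col(A)) = number of pivot columns = 3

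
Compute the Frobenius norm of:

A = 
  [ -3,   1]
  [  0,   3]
||A||_F = 4.359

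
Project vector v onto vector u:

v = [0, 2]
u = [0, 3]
proj_u(v) = [0, 2]

v·u = (0)(0) + (2)(3) = 6
u·u = (0)² + (3)² = 9
proj_u(v) = (v·u / u·u) × u = (6/9) × u = (2/3) × u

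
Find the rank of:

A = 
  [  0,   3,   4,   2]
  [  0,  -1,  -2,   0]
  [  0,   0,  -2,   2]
rank(A) = 2

Row reduce:
R2 → R2 + (1/3)·R1
R3 → R3 - (3)·R2
REF = 
  [   0,    3,    4,    2]
  [   0,    0, -2/3,  2/3]
  [   0,    0,    0,    0]
Pivot columns: 2, 3 → 2 pivots.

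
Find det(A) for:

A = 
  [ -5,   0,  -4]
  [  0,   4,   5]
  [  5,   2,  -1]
Cofactor expansion along row 1:
det(A) = (-5)·((4)(-1) - (5)(2)) - (0)·((0)(-1) - (5)(5)) + (-4)·((0)(2) - (4)(5))
  = (-5)(-14) - (0)(-25) + (-4)(-20)
  = 150

det(A) = 150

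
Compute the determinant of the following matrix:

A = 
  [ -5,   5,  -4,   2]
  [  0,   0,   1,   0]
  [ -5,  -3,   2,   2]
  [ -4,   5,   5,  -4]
224

Cofactor expansion along row 1: det(A) = a₁₁M₁₁ - a₁₂M₁₂ + a₁₃M₁₃ - a₁₄M₁₄

M₁₁ = det[[0, 1, 0]; [-3, 2, 2]; [5, 5, -4]]
  = (0)·((2)(-4) - (2)(5)) - (1)·((-3)(-4) - (2)(5)) + (0)·((-3)(5) - (2)(5))
  = (0)(-18) - (1)(2) + (0)(-25)
  = -2
M₁₂ = det[[0, 1, 0]; [-5, 2, 2]; [-4, 5, -4]]
  = (0)·((2)(-4) - (2)(5)) - (1)·((-5)(-4) - (2)(-4)) + (0)·((-5)(5) - (2)(-4))
  = (0)(-18) - (1)(28) + (0)(-17)
  = -28
M₁₃ = det[[0, 0, 0]; [-5, -3, 2]; [-4, 5, -4]]
  = (0)·((-3)(-4) - (2)(5)) - (0)·((-5)(-4) - (2)(-4)) + (0)·((-5)(5) - (-3)(-4))
  = (0)(2) - (0)(28) + (0)(-37)
  = 0
M₁₄ = det[[0, 0, 1]; [-5, -3, 2]; [-4, 5, 5]]
  = (0)·((-3)(5) - (2)(5)) - (0)·((-5)(5) - (2)(-4)) + (1)·((-5)(5) - (-3)(-4))
  = (0)(-25) - (0)(-17) + (1)(-37)
  = -37

det(A) = (-5)(-2) - (5)(-28) + (-4)(0) - (2)(-37) = 224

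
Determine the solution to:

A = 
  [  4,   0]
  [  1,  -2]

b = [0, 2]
Row reduce the augmented matrix [A|b]:
R2 → R2 - (1/4)·R1
REF = 
  [  4,   0,   0]
  [  0,  -2,   2]

Back-substitution:
x₂ = 2 / (-2) = -1
x₁ = (0 - (0)(-1)) / 4 = 0

x = [0, -1]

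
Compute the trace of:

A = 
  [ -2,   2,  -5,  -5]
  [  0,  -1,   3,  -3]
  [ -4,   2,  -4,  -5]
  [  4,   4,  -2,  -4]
-11

tr(A) = -2 + -1 + -4 + -4 = -11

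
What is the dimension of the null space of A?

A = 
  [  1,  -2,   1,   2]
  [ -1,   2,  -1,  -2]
nullity(A) = 3

Row reduce:
R2 → R2 + (1)·R1
REF = 
  [  1,  -2,   1,   2]
  [  0,   0,   0,   0]
Pivot columns: 1 → 1 pivot.
rank(A) = 1, so nullity(A) = 4 - 1 = 3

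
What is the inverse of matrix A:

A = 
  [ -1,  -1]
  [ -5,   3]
det(A) = (-1)(3) - (-1)(-5) = -8
For a 2×2 matrix, A⁻¹ = (1/det(A)) · [[d, -b], [-c, a]]
    = (-1/8) · [[3, 1], [5, -1]]

A⁻¹ = 
  [-3/8, -1/8]
  [-5/8,  1/8]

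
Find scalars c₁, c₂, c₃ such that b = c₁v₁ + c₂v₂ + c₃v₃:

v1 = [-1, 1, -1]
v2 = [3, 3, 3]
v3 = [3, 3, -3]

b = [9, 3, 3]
c1 = -3, c2 = 1, c3 = 1

b = -3·v1 + 1·v2 + 1·v3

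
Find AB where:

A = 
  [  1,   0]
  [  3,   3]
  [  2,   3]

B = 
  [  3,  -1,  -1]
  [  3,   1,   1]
A is 3×2 and B is 2×3, so AB is 3×3. Each entry is (row of A)·(column of B):
AB[1,1] = (1)(3) + (0)(3) = 3
AB[1,2] = (1)(-1) + (0)(1) = -1
AB[1,3] = (1)(-1) + (0)(1) = -1
AB[2,1] = (3)(3) + (3)(3) = 18
AB[2,2] = (3)(-1) + (3)(1) = 0
AB[2,3] = (3)(-1) + (3)(1) = 0
AB[3,1] = (2)(3) + (3)(3) = 15
AB[3,2] = (2)(-1) + (3)(1) = 1
AB[3,3] = (2)(-1) + (3)(1) = 1

AB = 
  [  3,  -1,  -1]
  [ 18,   0,   0]
  [ 15,   1,   1]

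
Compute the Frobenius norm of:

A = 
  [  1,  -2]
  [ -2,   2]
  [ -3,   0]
||A||_F = 4.69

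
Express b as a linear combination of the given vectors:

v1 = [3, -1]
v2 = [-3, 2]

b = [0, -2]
c1 = -2, c2 = -2

b = -2·v1 + -2·v2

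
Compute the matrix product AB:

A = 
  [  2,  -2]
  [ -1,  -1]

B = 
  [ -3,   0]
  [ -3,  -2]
AB = 
  [  0,   4]
  [  6,   2]

A is 2×2 and B is 2×2, so AB is 2×2. Each entry is (row of A)·(column of B):
AB[1,1] = (2)(-3) + (-2)(-3) = 0
AB[1,2] = (2)(0) + (-2)(-2) = 4
AB[2,1] = (-1)(-3) + (-1)(-3) = 6
AB[2,2] = (-1)(0) + (-1)(-2) = 2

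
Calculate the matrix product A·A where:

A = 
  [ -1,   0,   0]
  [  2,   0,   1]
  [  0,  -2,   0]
A² = A·A:
A²[1,1] = (-1)(-1) + (0)(2) + (0)(0) = 1
A²[1,2] = (-1)(0) + (0)(0) + (0)(-2) = 0
A²[1,3] = (-1)(0) + (0)(1) + (0)(0) = 0
A²[2,1] = (2)(-1) + (0)(2) + (1)(0) = -2
A²[2,2] = (2)(0) + (0)(0) + (1)(-2) = -2
A²[2,3] = (2)(0) + (0)(1) + (1)(0) = 0
A²[3,1] = (0)(-1) + (-2)(2) + (0)(0) = -4
A²[3,2] = (0)(0) + (-2)(0) + (0)(-2) = 0
A²[3,3] = (0)(0) + (-2)(1) + (0)(0) = -2
A² = 
  [  1,   0,   0]
  [ -2,  -2,   0]
  [ -4,   0,  -2]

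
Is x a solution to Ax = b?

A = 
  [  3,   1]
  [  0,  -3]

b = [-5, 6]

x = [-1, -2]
Yes

Ax = [-5, 6] = b ✓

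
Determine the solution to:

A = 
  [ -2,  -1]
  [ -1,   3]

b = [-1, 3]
Row reduce the augmented matrix [A|b]:
R2 → R2 - (1/2)·R1
REF = 
  [ -2,  -1,  -1]
  [  0, 7/2, 7/2]

Back-substitution:
x₂ = (7/2) / (7/2) = 1
x₁ = (-1 - (-1)(1)) / (-2) = 0

x = [0, 1]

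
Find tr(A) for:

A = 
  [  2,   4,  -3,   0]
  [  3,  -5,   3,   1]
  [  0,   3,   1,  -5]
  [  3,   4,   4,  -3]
-5

tr(A) = 2 + -5 + 1 + -3 = -5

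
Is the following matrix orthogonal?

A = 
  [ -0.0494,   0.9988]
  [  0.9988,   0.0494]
Yes

AᵀA = 
  [  1,   0]
  [  0,   1]
≈ I (equal to I up to the 4-dp rounding of the entries)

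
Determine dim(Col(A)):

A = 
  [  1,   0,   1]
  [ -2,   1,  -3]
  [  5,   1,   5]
dim(Col(A)) = 3

Row reduce:
R2 → R2 + (2)·R1
R3 → R3 - (5)·R1
R3 → R3 - (1)·R2
REF = 
  [  1,   0,   1]
  [  0,   1,  -1]
  [  0,   0,   1]
Pivot columns: 1, 2, 3 → 3 pivots.
dim(Col(A)) = number of pivot columns = 3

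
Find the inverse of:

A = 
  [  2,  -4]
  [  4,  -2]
det(A) = (2)(-2) - (-4)(4) = 12
For a 2×2 matrix, A⁻¹ = (1/det(A)) · [[d, -b], [-c, a]]
    = (1/12) · [[-2, 4], [-4, 2]]

A⁻¹ = 
  [-1/6,  1/3]
  [-1/3,  1/6]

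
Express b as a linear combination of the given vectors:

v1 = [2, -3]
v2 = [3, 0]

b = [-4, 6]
c1 = -2, c2 = 0

b = -2·v1 + 0·v2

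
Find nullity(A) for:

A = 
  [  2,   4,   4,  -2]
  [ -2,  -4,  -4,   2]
nullity(A) = 3

Row reduce:
R2 → R2 + (1)·R1
REF = 
  [  2,   4,   4,  -2]
  [  0,   0,   0,   0]
Pivot columns: 1 → 1 pivot.
rank(A) = 1, so nullity(A) = 4 - 1 = 3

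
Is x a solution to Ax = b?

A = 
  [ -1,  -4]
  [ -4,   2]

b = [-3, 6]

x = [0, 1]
No

Ax = [-4, 2] ≠ b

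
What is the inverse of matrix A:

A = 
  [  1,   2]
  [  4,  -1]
det(A) = (1)(-1) - (2)(4) = -9
For a 2×2 matrix, A⁻¹ = (1/det(A)) · [[d, -b], [-c, a]]
    = (-1/9) · [[-1, -2], [-4, 1]]

A⁻¹ = 
  [ 1/9,  2/9]
  [ 4/9, -1/9]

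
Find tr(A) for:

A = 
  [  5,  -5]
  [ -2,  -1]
4

tr(A) = 5 + -1 = 4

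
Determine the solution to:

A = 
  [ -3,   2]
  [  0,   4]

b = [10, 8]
x = [-2, 2]

Row reduce the augmented matrix [A|b]:
(already in echelon form)
REF = 
  [ -3,   2,  10]
  [  0,   4,   8]

Back-substitution:
x₂ = 8 / 4 = 2
x₁ = (10 - (2)(2)) / (-3) = -2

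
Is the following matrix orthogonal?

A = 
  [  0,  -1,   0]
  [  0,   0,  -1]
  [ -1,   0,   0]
Yes

AᵀA = 
  [  1,   0,   0]
  [  0,   1,   0]
  [  0,   0,   1]
= I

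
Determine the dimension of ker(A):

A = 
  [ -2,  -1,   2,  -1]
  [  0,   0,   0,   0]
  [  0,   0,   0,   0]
nullity(A) = 3

Row reduce:
(no row operations needed)
REF = 
  [ -2,  -1,   2,  -1]
  [  0,   0,   0,   0]
  [  0,   0,   0,   0]
Pivot columns: 1 → 1 pivot.
rank(A) = 1, so nullity(A) = 4 - 1 = 3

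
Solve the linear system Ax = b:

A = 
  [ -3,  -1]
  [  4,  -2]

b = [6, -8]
x = [-2, 0]

Row reduce the augmented matrix [A|b]:
R2 → R2 + (4/3)·R1
REF = 
  [   -3,    -1,     6]
  [    0, -10/3,     0]

Back-substitution:
x₂ = 0 / (-10/3) = 0
x₁ = (6 - (-1)(0)) / (-3) = -2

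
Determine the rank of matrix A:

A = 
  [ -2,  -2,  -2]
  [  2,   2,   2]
rank(A) = 1

Row reduce:
R2 → R2 + (1)·R1
REF = 
  [ -2,  -2,  -2]
  [  0,   0,   0]
Pivot columns: 1 → 1 pivot.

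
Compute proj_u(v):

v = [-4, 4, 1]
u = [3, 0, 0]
proj_u(v) = [-4, 0, 0]

v·u = (-4)(3) + (4)(0) + (1)(0) = -12
u·u = (3)² + (0)² + (0)² = 9
proj_u(v) = (v·u / u·u) × u = (-12/9) × u = (-4/3) × u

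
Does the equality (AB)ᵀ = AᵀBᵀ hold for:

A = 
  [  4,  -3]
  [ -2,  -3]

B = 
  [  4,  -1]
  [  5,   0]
No

(AB)ᵀ = 
  [  1, -23]
  [ -4,   2]

AᵀBᵀ = 
  [ 18,  20]
  [ -9, -15]

The two matrices differ, so (AB)ᵀ ≠ AᵀBᵀ in general. The correct identity is (AB)ᵀ = BᵀAᵀ.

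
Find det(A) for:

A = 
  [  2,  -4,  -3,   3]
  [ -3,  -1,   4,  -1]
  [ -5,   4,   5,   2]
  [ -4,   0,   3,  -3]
Cofactor expansion along row 1: det(A) = a₁₁M₁₁ - a₁₂M₁₂ + a₁₃M₁₃ - a₁₄M₁₄

M₁₁ = det[[-1, 4, -1]; [4, 5, 2]; [0, 3, -3]]
  = (-1)·((5)(-3) - (2)(3)) - (4)·((4)(-3) - (2)(0)) + (-1)·((4)(3) - (5)(0))
  = (-1)(-21) - (4)(-12) + (-1)(12)
  = 57
M₁₂ = det[[-3, 4, -1]; [-5, 5, 2]; [-4, 3, -3]]
  = (-3)·((5)(-3) - (2)(3)) - (4)·((-5)(-3) - (2)(-4)) + (-1)·((-5)(3) - (5)(-4))
  = (-3)(-21) - (4)(23) + (-1)(5)
  = -34
M₁₃ = det[[-3, -1, -1]; [-5, 4, 2]; [-4, 0, -3]]
  = (-3)·((4)(-3) - (2)(0)) - (-1)·((-5)(-3) - (2)(-4)) + (-1)·((-5)(0) - (4)(-4))
  = (-3)(-12) - (-1)(23) + (-1)(16)
  = 43
M₁₄ = det[[-3, -1, 4]; [-5, 4, 5]; [-4, 0, 3]]
  = (-3)·((4)(3) - (5)(0)) - (-1)·((-5)(3) - (5)(-4)) + (4)·((-5)(0) - (4)(-4))
  = (-3)(12) - (-1)(5) + (4)(16)
  = 33

det(A) = (2)(57) - (-4)(-34) + (-3)(43) - (3)(33) = -250

det(A) = -250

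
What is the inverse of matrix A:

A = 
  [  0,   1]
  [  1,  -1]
det(A) = (0)(-1) - (1)(1) = -1
For a 2×2 matrix, A⁻¹ = (1/det(A)) · [[d, -b], [-c, a]]
    = (-1) · [[-1, -1], [-1, 0]]

A⁻¹ = 
  [  1,   1]
  [  1,   0]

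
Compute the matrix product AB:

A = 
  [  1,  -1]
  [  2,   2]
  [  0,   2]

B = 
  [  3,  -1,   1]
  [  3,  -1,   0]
A is 3×2 and B is 2×3, so AB is 3×3. Each entry is (row of A)·(column of B):
AB[1,1] = (1)(3) + (-1)(3) = 0
AB[1,2] = (1)(-1) + (-1)(-1) = 0
AB[1,3] = (1)(1) + (-1)(0) = 1
AB[2,1] = (2)(3) + (2)(3) = 12
AB[2,2] = (2)(-1) + (2)(-1) = -4
AB[2,3] = (2)(1) + (2)(0) = 2
AB[3,1] = (0)(3) + (2)(3) = 6
AB[3,2] = (0)(-1) + (2)(-1) = -2
AB[3,3] = (0)(1) + (2)(0) = 0

AB = 
  [  0,   0,   1]
  [ 12,  -4,   2]
  [  6,  -2,   0]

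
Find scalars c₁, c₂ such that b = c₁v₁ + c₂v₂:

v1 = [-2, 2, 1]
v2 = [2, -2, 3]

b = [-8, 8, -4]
c1 = 2, c2 = -2

b = 2·v1 + -2·v2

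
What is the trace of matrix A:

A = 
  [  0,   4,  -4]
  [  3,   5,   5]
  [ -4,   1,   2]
7

tr(A) = 0 + 5 + 2 = 7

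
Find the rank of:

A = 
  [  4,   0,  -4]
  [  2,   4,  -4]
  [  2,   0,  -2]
Row reduce:
R2 → R2 - (1/2)·R1
R3 → R3 - (1/2)·R1
REF = 
  [  4,   0,  -4]
  [  0,   4,  -2]
  [  0,   0,   0]
Pivot columns: 1, 2 → 2 pivots.

rank(A) = 2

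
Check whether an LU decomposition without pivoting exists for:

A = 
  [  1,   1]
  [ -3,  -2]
Yes.
A[1,1] = 1 ≠ 0, so Gaussian elimination proceeds without a row swap: multiplier ℓ₂₁ = (-3)/(1) = -3, and U[2,2] = -2 - (-3)(1) = 1.
L = 
  [  1,   0]
  [ -3,   1]
U = 
  [  1,   1]
  [  0,   1]
Check row 2 of LU: [(-3)(1), (-3)(1) + 1] = [-3, -2] = row 2 of A ✓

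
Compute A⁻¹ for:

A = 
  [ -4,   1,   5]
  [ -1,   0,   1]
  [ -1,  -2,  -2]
det(A) = (-4)·((0)(-2) - (1)(-2)) - (1)·((-1)(-2) - (1)(-1)) + (5)·((-1)(-2) - (0)(-1))
  = (-4)(2) - (1)(3) + (5)(2)
  = -1
det(A) = -1 ≠ 0, so A is invertible.

Cofactors Cᵢⱼ = (-1)ⁱ⁺ʲ·Mᵢⱼ:
C = 
  [  2,  -3,   2]
  [ -8,  13,  -9]
  [  1,  -1,   1]

adj(A) = Cᵀ:
adj(A) = 
  [  2,  -8,   1]
  [ -3,  13,  -1]
  [  2,  -9,   1]

A⁻¹ = (-1) · adj(A):
A⁻¹ = 
  [ -2,   8,  -1]
  [  3, -13,   1]
  [ -2,   9,  -1]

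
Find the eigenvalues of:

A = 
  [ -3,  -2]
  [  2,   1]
λ = -1, -1

tr(A) = -2, det(A) = 1
Characteristic polynomial: λ² - tr(A)λ + det(A) = λ² + 2λ + 1
λ² + 2λ + 1 = (λ + 1)²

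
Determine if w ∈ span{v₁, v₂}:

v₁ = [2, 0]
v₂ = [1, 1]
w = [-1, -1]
Yes

Form the augmented matrix and row-reduce:
[v₁|v₂|w] = 
  [  2,   1,  -1]
  [  0,   1,  -1]
(already in echelon form — no row operations needed)

No row of the form [0 0 | nonzero], so the system is consistent. Back-substitution gives c₁ = 0, c₂ = -1: w = (0)·v₁ + (-1)·v₂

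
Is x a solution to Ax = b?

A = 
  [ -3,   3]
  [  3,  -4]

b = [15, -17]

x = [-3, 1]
No

Ax = [12, -13] ≠ b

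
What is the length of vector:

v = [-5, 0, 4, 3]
7.071

||v||₂ = √((-5)² + (0)² + (4)² + (3)²) = √50 = 7.071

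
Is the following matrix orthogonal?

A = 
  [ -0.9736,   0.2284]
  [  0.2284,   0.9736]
Yes

AᵀA = 
  [  1.0001,   0]
  [  0,   1.0001]
≈ I (equal to I up to the 4-dp rounding of the entries)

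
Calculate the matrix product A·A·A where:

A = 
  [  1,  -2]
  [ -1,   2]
A² = A·A:
A²[1,1] = (1)(1) + (-2)(-1) = 3
A²[1,2] = (1)(-2) + (-2)(2) = -6
A²[2,1] = (-1)(1) + (2)(-1) = -3
A²[2,2] = (-1)(-2) + (2)(2) = 6
A² = 
  [  3,  -6]
  [ -3,   6]

A^3 = A^2·A:
A^3[1,1] = (3)(1) + (-6)(-1) = 9
A^3[1,2] = (3)(-2) + (-6)(2) = -18
A^3[2,1] = (-3)(1) + (6)(-1) = -9
A^3[2,2] = (-3)(-2) + (6)(2) = 18
A^3 = 
  [  9, -18]
  [ -9,  18]

Therefore
A^3 = 
  [  9, -18]
  [ -9,  18]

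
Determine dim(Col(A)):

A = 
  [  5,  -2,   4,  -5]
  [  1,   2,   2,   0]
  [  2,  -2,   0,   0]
Row reduce:
R2 → R2 - (1/5)·R1
R3 → R3 - (2/5)·R1
R3 → R3 + (1/2)·R2
REF = 
  [   5,   -2,    4,   -5]
  [   0, 12/5,  6/5,    1]
  [   0,    0,   -1,  5/2]
Pivot columns: 1, 2, 3 → 3 pivots.
dim(Col(A)) = number of pivot columns = 3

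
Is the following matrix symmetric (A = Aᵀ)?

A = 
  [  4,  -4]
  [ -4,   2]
Yes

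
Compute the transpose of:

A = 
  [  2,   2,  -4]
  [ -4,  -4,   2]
Aᵀ = 
  [  2,  -4]
  [  2,  -4]
  [ -4,   2]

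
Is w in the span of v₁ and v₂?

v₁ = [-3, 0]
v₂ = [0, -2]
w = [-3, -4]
Yes

Form the augmented matrix and row-reduce:
[v₁|v₂|w] = 
  [ -3,   0,  -3]
  [  0,  -2,  -4]
(already in echelon form — no row operations needed)

No row of the form [0 0 | nonzero], so the system is consistent. Back-substitution gives c₁ = 1, c₂ = 2: w = (1)·v₁ + (2)·v₂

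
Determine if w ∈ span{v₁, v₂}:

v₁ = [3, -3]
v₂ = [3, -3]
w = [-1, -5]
No

Form the augmented matrix and row-reduce:
[v₁|v₂|w] = 
  [  3,   3,  -1]
  [ -3,  -3,  -5]
R2 → R2 + (1)·R1
REF = 
  [  3,   3,  -1]
  [  0,   0,  -6]

Row 2 reads [0 0 | -6], i.e. 0 = -6, so the system is inconsistent and w ∉ span{v₁, v₂}.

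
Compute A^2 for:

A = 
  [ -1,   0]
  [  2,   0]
A² = A·A:
A²[1,1] = (-1)(-1) + (0)(2) = 1
A²[1,2] = (-1)(0) + (0)(0) = 0
A²[2,1] = (2)(-1) + (0)(2) = -2
A²[2,2] = (2)(0) + (0)(0) = 0
A² = 
  [  1,   0]
  [ -2,   0]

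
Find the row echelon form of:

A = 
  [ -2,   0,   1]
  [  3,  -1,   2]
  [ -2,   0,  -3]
Row operations:
R2 → R2 + (3/2)·R1
R3 → R3 - (1)·R1

Resulting echelon form:
REF = 
  [ -2,   0,   1]
  [  0,  -1, 7/2]
  [  0,   0,  -4]

Rank = 3 (number of non-zero pivot rows).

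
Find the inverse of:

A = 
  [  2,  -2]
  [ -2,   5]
det(A) = (2)(5) - (-2)(-2) = 6
For a 2×2 matrix, A⁻¹ = (1/det(A)) · [[d, -b], [-c, a]]
    = (1/6) · [[5, 2], [2, 2]]

A⁻¹ = 
  [5/6, 1/3]
  [1/3, 1/3]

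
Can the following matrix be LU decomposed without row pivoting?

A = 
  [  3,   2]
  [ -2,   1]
Yes.
A[1,1] = 3 ≠ 0, so Gaussian elimination proceeds without a row swap: multiplier ℓ₂₁ = (-2)/(3) = -2/3, and U[2,2] = 1 - (-2/3)(2) = 7/3.
L = 
  [   1,    0]
  [-2/3,    1]
U = 
  [  3,   2]
  [  0, 7/3]
Check row 2 of LU: [(-2/3)(3), (-2/3)(2) + (7/3)] = [-2, 1] = row 2 of A ✓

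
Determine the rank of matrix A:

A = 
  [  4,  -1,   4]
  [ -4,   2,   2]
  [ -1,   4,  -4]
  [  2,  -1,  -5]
Row reduce:
R2 → R2 + (1)·R1
R3 → R3 + (1/4)·R1
R4 → R4 - (1/2)·R1
R3 → R3 - (15/4)·R2
R4 → R4 + (1/2)·R2
R4 → R4 - (8/51)·R3
REF = 
  [    4,    -1,     4]
  [    0,     1,     6]
  [    0,     0, -51/2]
  [    0,     0,     0]
Pivot columns: 1, 2, 3 → 3 pivots.

rank(A) = 3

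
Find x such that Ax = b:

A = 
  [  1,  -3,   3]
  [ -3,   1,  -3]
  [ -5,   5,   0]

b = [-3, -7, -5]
Row reduce the augmented matrix [A|b]:
R2 → R2 + (3)·R1
R3 → R3 + (5)·R1
R3 → R3 - (5/4)·R2
REF = 
  [   1,   -3,    3,   -3]
  [   0,   -8,    6,  -16]
  [   0,    0, 15/2,    0]

Back-substitution:
x₃ = 0 / (15/2) = 0
x₂ = (-16 - (6)(0)) / (-8) = 2
x₁ = (-3 - (-3)(2) - (3)(0)) / 1 = 3

x = [3, 2, 0]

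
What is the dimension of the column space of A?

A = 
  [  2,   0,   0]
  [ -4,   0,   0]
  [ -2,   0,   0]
dim(Col(A)) = 1

Row reduce:
R2 → R2 + (2)·R1
R3 → R3 + (1)·R1
REF = 
  [  2,   0,   0]
  [  0,   0,   0]
  [  0,   0,   0]
Pivot columns: 1 → 1 pivot.
dim(Col(A)) = number of pivot columns = 1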